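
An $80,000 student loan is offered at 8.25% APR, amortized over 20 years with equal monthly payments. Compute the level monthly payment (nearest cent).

Monthly rate = 8.25%/12 = 0.0068750; payment = 80,000 × 0.0068750 / (1 − (1+0.0068750)^−240) = $681.65.

$681.65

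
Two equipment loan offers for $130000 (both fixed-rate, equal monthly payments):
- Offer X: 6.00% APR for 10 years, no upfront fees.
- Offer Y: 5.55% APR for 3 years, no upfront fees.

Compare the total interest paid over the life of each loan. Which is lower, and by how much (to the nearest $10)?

Offer Y by $31,770

Offer X: at 6.00% the monthly rate is 0.0050000, so the payment is 130,000 × 0.0050000 / (1 − 1.0050000^−120) = $1,443.27.
Total interest on Offer X = 120 × $1,443.27 − $130,000 = $43,192.40.
Offer Y: monthly rate = 5.55%/12 = 0.0046250; payment = 130,000 × 0.0046250 / (1 − (1+0.0046250)^−36) = $3,928.40.
Total interest on Offer Y = 36 × $3,928.40 − $130,000 = $11,422.40.
Offer Y is lower by $31,770.00.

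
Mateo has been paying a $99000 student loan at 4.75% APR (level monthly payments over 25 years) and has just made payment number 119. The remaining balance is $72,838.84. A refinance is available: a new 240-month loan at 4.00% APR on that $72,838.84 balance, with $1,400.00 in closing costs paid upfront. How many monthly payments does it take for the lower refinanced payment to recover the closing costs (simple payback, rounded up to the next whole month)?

12 months

Current payment = 99,000 × 4.75%/12 / (1 − (1+0.0039583)^−300) = $564.42.
Refinanced payment = 72,838.84 × 0.0033333 / (1 − (1+0.0033333)^−240) = $441.39.
Monthly savings = $564.42 − $441.39 = $123.03.
Break-even = $1,400.00 / $123.03 = 11.38 → 12 months.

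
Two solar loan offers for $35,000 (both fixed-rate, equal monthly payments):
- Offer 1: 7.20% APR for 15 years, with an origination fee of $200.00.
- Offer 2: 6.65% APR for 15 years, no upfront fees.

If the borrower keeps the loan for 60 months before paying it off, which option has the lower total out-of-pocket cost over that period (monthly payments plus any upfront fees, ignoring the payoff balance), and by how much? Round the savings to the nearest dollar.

Offer 2 by $844

Offer 1: monthly rate = 7.2%/12 = 0.0060000; payment = 35,000 × 0.0060000 / (1 − (1+0.0060000)^−180) = $318.52.
Offer 2: at 6.65% the monthly rate is 0.0055417, so the payment is 35,000 × 0.0055417 / (1 − 1.0055417^−180) = $307.78.
Over 60 months: Offer 1 costs 60 × $318.52 + $200.00 = $19,311.20; Offer 2 costs 60 × $307.78 = $18,466.80.
Offer 2 is cheaper by $19,311.20 − $18,466.80 = $844.40.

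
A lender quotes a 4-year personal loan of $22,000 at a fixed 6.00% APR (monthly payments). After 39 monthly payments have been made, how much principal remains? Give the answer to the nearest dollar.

With monthly rate i = 6%/12 = 0.0050000, the balance after k of n payments is P · [(1+i)^n − (1+i)^k] / [(1+i)^n − 1].
(1+0.0050000)^48 = 1.27048916 and (1+0.0050000)^39 = 1.21472063, so the balance is 22,000 × (1.27048916 − 1.21472063) / (1.27048916 − 1) = $4,535.88.

$4,536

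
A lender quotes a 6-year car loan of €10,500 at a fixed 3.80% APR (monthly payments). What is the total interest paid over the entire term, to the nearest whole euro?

€1,259

At 3.80% the monthly rate is 0.0031667, so the payment is 10,500 × 0.0031667 / (1 − 1.0031667^−72) = €163.32.
Total paid = 72 × €163.32 = €11,759.04; interest = €11,759.04 − €10,500 = €1,259.04.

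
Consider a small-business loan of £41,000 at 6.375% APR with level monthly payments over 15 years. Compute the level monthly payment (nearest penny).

At 6.375% the monthly rate is 0.0053125, so the payment is 41,000 × 0.0053125 / (1 − 1.0053125^−180) = £354.34.

£354.34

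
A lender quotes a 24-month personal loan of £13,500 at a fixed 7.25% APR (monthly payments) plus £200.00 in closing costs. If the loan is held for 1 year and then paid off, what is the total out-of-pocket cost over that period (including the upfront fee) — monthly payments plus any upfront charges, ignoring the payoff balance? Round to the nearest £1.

At 7.25% the monthly rate is 0.0060417, so the payment is 13,500 × 0.0060417 / (1 − 1.0060417^−24) = £605.96.
Total outlay = 12 × £605.96 + £200.00 = £7,471.52.

£7,472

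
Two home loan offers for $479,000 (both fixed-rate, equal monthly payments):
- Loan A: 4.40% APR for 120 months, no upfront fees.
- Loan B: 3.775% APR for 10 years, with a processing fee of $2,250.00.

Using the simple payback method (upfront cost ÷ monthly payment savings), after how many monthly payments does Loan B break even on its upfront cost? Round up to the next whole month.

16 months

Loan A: at 4.40% the monthly rate is 0.0036667, so the payment is 479,000 × 0.0036667 / (1 − 1.0036667^−120) = $4,941.22.
Loan B: at 3.775% the monthly rate is 0.0031458, so the payment is 479,000 × 0.0031458 / (1 − 1.0031458^−120) = $4,798.59.
Monthly savings = $4,941.22 − $4,798.59 = $142.63.
Break-even = $2,250.00 / $142.63 = 15.78 → 16 months.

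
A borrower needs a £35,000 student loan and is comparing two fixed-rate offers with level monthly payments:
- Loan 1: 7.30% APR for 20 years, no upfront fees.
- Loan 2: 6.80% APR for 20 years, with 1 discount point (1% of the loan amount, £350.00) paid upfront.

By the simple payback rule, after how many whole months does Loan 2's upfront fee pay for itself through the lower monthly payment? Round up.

34 months

Loan 1: at 7.30% the monthly rate is 0.0060833, so the payment is 35,000 × 0.0060833 / (1 − 1.0060833^−240) = £277.69.
Loan 2: monthly rate = 6.8%/12 = 0.0056667; payment = 35,000 × 0.0056667 / (1 − (1+0.0056667)^−240) = £267.17.
Monthly savings = £277.69 − £267.17 = £10.52.
Break-even = £350.00 / £10.52 = 33.27 → 34 months.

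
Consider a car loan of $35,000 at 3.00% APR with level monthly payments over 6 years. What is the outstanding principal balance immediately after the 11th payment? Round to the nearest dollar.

$30,051

With monthly rate i = 3%/12 = 0.0025000, the balance after k of n payments is P · [(1+i)^n − (1+i)^k] / [(1+i)^n − 1].
(1+0.0025000)^72 = 1.19694847 and (1+0.0025000)^11 = 1.02784634, so the balance is 35,000 × (1.19694847 − 1.02784634) / (1.19694847 − 1) = $30,051.39.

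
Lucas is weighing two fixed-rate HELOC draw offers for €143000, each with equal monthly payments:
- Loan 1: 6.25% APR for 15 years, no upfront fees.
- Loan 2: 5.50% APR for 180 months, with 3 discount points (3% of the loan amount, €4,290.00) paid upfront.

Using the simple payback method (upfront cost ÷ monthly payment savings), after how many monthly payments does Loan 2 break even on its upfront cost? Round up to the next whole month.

Loan 1: monthly rate = 6.25%/12 = 0.0052083; payment = 143,000 × 0.0052083 / (1 − (1+0.0052083)^−180) = €1,226.11.
Loan 2: at 5.50% the monthly rate is 0.0045833, so the payment is 143,000 × 0.0045833 / (1 − 1.0045833^−180) = €1,168.43.
Monthly savings = €1,226.11 − €1,168.43 = €57.68.
Break-even = €4,290.00 / €57.68 = 74.38 → 75 months.

75 months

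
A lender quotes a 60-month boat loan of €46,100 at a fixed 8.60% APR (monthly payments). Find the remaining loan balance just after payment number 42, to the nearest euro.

With monthly rate i = 8.6%/12 = 0.0071667, the balance after k of n payments is P · [(1+i)^n − (1+i)^k] / [(1+i)^n − 1].
(1+0.0071667)^60 = 1.53490193 and (1+0.0071667)^42 = 1.34975965, so the balance is 46,100 × (1.53490193 − 1.34975965) / (1.53490193 − 1) = €15,956.31.

€15,956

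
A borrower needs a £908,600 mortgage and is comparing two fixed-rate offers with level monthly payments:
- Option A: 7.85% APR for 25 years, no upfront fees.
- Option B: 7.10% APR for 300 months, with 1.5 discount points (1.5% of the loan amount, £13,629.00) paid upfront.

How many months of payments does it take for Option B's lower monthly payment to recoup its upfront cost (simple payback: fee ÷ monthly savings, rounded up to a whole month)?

31 months

Option A: monthly rate = 7.85%/12 = 0.0065417; payment = 908,600 × 0.0065417 / (1 − (1+0.0065417)^−300) = £6,922.68.
Option B: monthly rate = 7.1%/12 = 0.0059167; payment = 908,600 × 0.0059167 / (1 − (1+0.0059167)^−300) = £6,479.87.
Monthly savings = £6,922.68 − £6,479.87 = £442.81.
Break-even = £13,629.00 / £442.81 = 30.78 → 31 months.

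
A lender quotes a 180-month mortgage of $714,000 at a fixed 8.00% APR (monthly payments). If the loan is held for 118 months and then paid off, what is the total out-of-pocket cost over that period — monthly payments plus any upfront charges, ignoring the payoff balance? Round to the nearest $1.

$805,156

Monthly rate = 8%/12 = 0.0066667; payment = 714,000 × 0.0066667 / (1 − (1+0.0066667)^−180) = $6,823.36.
Total outlay = 118 × $6,823.36 = $805,156.48.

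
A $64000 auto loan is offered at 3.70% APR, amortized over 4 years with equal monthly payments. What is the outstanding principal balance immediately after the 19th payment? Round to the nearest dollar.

$39,791

With monthly rate i = 3.7%/12 = 0.0030833, the balance after k of n payments is P · [(1+i)^n − (1+i)^k] / [(1+i)^n − 1].
(1+0.0030833)^48 = 1.15924891 and (1+0.0030833)^19 = 1.06023778, so the balance is 64,000 × (1.15924891 − 1.06023778) / (1.15924891 − 1) = $39,791.24.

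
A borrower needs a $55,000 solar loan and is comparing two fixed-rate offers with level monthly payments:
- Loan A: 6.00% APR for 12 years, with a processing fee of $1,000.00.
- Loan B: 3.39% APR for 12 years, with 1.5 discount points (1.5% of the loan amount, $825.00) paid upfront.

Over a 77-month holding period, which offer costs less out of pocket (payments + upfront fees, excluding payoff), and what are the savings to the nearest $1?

Loan A: at 6.00% the monthly rate is 0.0050000, so the payment is 55,000 × 0.0050000 / (1 − 1.0050000^−144) = $536.72.
Loan B: monthly rate = 3.39%/12 = 0.0028250; payment = 55,000 × 0.0028250 / (1 − (1+0.0028250)^−144) = $465.42.
Over 77 months: Loan A costs 77 × $536.72 + $1,000.00 = $42,327.44; Loan B costs 77 × $465.42 + $825.00 = $36,662.34.
Loan B is cheaper by $42,327.44 − $36,662.34 = $5,665.10.

Loan B by $5,665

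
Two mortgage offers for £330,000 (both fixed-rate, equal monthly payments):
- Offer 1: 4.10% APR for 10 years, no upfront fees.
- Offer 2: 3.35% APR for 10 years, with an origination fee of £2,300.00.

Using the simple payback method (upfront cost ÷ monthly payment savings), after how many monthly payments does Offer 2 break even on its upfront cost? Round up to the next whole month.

Offer 1: monthly rate = 4.1%/12 = 0.0034167; payment = 330,000 × 0.0034167 / (1 − (1+0.0034167)^−120) = £3,356.80.
Offer 2: at 3.35% the monthly rate is 0.0027917, so the payment is 330,000 × 0.0027917 / (1 − 1.0027917^−120) = £3,240.10.
Monthly savings = £3,356.80 − £3,240.10 = £116.70.
Break-even = £2,300.00 / £116.70 = 19.71 → 20 months.

20 months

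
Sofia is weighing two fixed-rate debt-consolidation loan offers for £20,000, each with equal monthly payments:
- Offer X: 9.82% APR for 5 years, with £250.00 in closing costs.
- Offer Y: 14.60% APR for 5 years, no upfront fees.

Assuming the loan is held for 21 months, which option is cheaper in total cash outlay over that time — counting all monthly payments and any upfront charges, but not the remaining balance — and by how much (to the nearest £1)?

Offer X: at 9.82% the monthly rate is 0.0081833, so the payment is 20,000 × 0.0081833 / (1 − 1.0081833^−60) = £423.17.
Offer Y: monthly rate = 14.6%/12 = 0.0121667; payment = 20,000 × 0.0121667 / (1 − (1+0.0121667)^−60) = £471.61.
Over 21 months: Offer X costs 21 × £423.17 + £250.00 = £9,136.57; Offer Y costs 21 × £471.61 = £9,903.81.
Offer X is cheaper by £9,903.81 − £9,136.57 = £767.24.

Offer X by £767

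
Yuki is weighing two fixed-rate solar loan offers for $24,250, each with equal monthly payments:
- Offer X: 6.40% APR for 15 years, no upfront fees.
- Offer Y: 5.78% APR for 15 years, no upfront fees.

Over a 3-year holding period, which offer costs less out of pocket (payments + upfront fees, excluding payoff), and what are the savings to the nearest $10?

Offer Y by $290

Offer X: at 6.40% the monthly rate is 0.0053333, so the payment is 24,250 × 0.0053333 / (1 − 1.0053333^−180) = $209.91.
Offer Y: at 5.78% the monthly rate is 0.0048167, so the payment is 24,250 × 0.0048167 / (1 − 1.0048167^−180) = $201.76.
Over 36 months: Offer X costs 36 × $209.91 = $7,556.76; Offer Y costs 36 × $201.76 = $7,263.36.
Offer Y is cheaper by $7,556.76 − $7,263.36 = $293.40.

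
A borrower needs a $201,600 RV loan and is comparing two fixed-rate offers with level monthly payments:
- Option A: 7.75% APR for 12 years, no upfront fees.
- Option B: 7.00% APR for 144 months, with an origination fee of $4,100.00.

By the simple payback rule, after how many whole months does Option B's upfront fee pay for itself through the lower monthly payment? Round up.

51 months

Option A: monthly rate = 7.75%/12 = 0.0064583; payment = 201,600 × 0.0064583 / (1 − (1+0.0064583)^−144) = $2,154.68.
Option B: monthly rate = 7%/12 = 0.0058333; payment = 201,600 × 0.0058333 / (1 − (1+0.0058333)^−144) = $2,073.22.
Monthly savings = $2,154.68 − $2,073.22 = $81.46.
Break-even = $4,100.00 / $81.46 = 50.33 → 51 months.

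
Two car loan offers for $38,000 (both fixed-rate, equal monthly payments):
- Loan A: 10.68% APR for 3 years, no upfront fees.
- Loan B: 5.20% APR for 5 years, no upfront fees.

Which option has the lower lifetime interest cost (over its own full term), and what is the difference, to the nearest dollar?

Loan B by $1,344

Loan A: monthly rate = 10.68%/12 = 0.0089000; payment = 38,000 × 0.0089000 / (1 − (1+0.0089000)^−36) = $1,238.32.
Total interest on Loan A = 36 × $1,238.32 − $38,000 = $6,579.52.
Loan B: monthly rate = 5.2%/12 = 0.0043333; payment = 38,000 × 0.0043333 / (1 − (1+0.0043333)^−60) = $720.59.
Total interest on Loan B = 60 × $720.59 − $38,000 = $5,235.40.
Loan B is lower by $1,344.12.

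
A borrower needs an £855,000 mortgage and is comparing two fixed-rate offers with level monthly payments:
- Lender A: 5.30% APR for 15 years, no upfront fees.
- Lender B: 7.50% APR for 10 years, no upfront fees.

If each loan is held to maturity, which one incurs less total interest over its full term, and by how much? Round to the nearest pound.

Lender A: at 5.30% the monthly rate is 0.0044167, so the payment is 855,000 × 0.0044167 / (1 − 1.0044167^−180) = £6,895.65.
Total interest on Lender A = 180 × £6,895.65 − £855,000 = £386,217.00.
Lender B: at 7.50% the monthly rate is 0.0062500, so the payment is 855,000 × 0.0062500 / (1 − 1.0062500^−120) = £10,149.00.
Total interest on Lender B = 120 × £10,149.00 − £855,000 = £362,880.00.
Lender B is lower by £23,337.00.

Lender B by £23,337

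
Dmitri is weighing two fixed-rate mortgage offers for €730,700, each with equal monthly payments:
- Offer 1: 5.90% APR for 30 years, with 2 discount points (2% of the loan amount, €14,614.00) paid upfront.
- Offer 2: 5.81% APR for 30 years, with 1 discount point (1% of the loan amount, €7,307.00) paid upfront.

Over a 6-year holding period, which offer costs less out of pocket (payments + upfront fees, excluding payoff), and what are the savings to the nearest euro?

Offer 2 by €10,330

Offer 1: monthly rate = 5.9%/12 = 0.0049167; payment = 730,700 × 0.0049167 / (1 − (1+0.0049167)^−360) = €4,334.05.
Offer 2: at 5.81% the monthly rate is 0.0048417, so the payment is 730,700 × 0.0048417 / (1 − 1.0048417^−360) = €4,292.06.
Over 72 months: Offer 1 costs 72 × €4,334.05 + €14,614.00 = €326,665.60; Offer 2 costs 72 × €4,292.06 + €7,307.00 = €316,335.32.
Offer 2 is cheaper by €326,665.60 − €316,335.32 = €10,330.28.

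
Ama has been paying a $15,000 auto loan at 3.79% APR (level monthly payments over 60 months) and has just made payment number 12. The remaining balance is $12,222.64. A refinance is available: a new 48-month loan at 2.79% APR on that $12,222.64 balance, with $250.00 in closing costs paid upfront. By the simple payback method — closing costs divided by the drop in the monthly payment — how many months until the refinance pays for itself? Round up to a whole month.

Current payment = 15,000 × 3.79%/12 / (1 − (1+0.0031583)^−60) = $274.83.
Refinanced payment = 12,222.64 × 0.0023250 / (1 − (1+0.0023250)^−48) = $269.41.
Monthly savings = $274.83 − $269.41 = $5.42.
Break-even = $250.00 / $5.42 = 46.13 → 47 months.

47 months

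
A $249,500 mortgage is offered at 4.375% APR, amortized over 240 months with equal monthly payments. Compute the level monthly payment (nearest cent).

At 4.375% the monthly rate is 0.0036458, so the payment is 249,500 × 0.0036458 / (1 − 1.0036458^−240) = $1,561.68.

$1,561.68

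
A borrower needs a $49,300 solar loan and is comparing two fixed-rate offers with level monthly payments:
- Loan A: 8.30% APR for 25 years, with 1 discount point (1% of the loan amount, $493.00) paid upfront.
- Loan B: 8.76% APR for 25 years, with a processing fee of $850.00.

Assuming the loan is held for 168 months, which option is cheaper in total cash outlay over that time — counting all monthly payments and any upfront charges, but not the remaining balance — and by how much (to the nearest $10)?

Loan A by $2,930

Loan A: monthly rate = 8.3%/12 = 0.0069167; payment = 49,300 × 0.0069167 / (1 − (1+0.0069167)^−300) = $390.35.
Loan B: monthly rate = 8.76%/12 = 0.0073000; payment = 49,300 × 0.0073000 / (1 − (1+0.0073000)^−300) = $405.65.
Over 168 months: Loan A costs 168 × $390.35 + $493.00 = $66,071.80; Loan B costs 168 × $405.65 + $850.00 = $68,999.20.
Loan A is cheaper by $68,999.20 − $66,071.80 = $2,927.40.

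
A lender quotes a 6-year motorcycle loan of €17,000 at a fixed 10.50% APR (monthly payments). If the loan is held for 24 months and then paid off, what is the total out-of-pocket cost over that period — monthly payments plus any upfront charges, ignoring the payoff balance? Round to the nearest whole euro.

At 10.50% the monthly rate is 0.0087500, so the payment is 17,000 × 0.0087500 / (1 − 1.0087500^−72) = €319.24.
Total outlay = 24 × €319.24 = €7,661.76.

€7,662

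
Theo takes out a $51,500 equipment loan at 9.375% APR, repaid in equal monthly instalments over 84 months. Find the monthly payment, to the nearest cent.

At 9.375% the monthly rate is 0.0078125, so the payment is 51,500 × 0.0078125 / (1 − 1.0078125^−84) = $838.42.

$838.42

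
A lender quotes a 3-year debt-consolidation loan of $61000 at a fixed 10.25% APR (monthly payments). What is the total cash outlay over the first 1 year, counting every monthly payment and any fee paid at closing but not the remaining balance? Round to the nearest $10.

$23,710

At 10.25% the monthly rate is 0.0085417, so the payment is 61,000 × 0.0085417 / (1 − 1.0085417^−36) = $1,975.47.
Total outlay = 12 × $1,975.47 = $23,705.64.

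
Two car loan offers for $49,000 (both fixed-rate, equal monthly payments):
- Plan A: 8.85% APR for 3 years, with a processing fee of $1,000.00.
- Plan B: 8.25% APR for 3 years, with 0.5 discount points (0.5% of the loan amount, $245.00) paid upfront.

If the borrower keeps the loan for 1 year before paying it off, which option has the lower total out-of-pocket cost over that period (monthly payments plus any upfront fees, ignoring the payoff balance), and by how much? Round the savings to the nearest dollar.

Plan B by $919

Plan A: monthly rate = 8.85%/12 = 0.0073750; payment = 49,000 × 0.0073750 / (1 − (1+0.0073750)^−36) = $1,554.77.
Plan B: monthly rate = 8.25%/12 = 0.0068750; payment = 49,000 × 0.0068750 / (1 − (1+0.0068750)^−36) = $1,541.14.
Over 12 months: Plan A costs 12 × $1,554.77 + $1,000.00 = $19,657.24; Plan B costs 12 × $1,541.14 + $245.00 = $18,738.68.
Plan B is cheaper by $19,657.24 − $18,738.68 = $918.56.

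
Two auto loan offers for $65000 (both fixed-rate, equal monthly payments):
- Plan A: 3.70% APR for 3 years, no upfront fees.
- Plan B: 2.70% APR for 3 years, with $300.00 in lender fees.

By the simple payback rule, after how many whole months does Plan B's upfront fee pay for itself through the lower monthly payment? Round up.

Plan A: monthly rate = 3.7%/12 = 0.0030833; payment = 65,000 × 0.0030833 / (1 − (1+0.0030833)^−36) = $1,910.40.
Plan B: at 2.70% the monthly rate is 0.0022500, so the payment is 65,000 × 0.0022500 / (1 − 1.0022500^−36) = $1,881.70.
Monthly savings = $1,910.40 − $1,881.70 = $28.70.
Break-even = $300.00 / $28.70 = 10.45 → 11 months.

11 months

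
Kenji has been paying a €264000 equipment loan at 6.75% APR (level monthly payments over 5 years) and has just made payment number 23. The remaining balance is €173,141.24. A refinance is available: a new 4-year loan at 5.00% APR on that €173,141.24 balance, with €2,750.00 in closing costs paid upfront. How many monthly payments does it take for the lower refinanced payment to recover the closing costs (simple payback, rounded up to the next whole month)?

Current payment = 264,000 × 6.75%/12 / (1 − (1+0.0056250)^−60) = €5,196.43.
Refinanced payment = 173,141.24 × 0.0041667 / (1 − (1+0.0041667)^−48) = €3,987.32.
Monthly savings = €5,196.43 − €3,987.32 = €1,209.11.
Break-even = €2,750.00 / €1,209.11 = 2.27 → 3 months.

3 months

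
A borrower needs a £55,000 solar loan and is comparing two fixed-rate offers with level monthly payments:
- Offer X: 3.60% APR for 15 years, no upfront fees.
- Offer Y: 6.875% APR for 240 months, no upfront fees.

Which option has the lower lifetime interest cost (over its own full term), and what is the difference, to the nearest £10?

Offer X: monthly rate = 3.6%/12 = 0.0030000; payment = 55,000 × 0.0030000 / (1 − (1+0.0030000)^−180) = £395.89.
Total interest on Offer X = 180 × £395.89 − £55,000 = £16,260.20.
Offer Y: monthly rate = 6.875%/12 = 0.0057292; payment = 55,000 × 0.0057292 / (1 − (1+0.0057292)^−240) = £422.30.
Total interest on Offer Y = 240 × £422.30 − £55,000 = £46,352.00.
Offer X is lower by £30,091.80.

Offer X by £30,090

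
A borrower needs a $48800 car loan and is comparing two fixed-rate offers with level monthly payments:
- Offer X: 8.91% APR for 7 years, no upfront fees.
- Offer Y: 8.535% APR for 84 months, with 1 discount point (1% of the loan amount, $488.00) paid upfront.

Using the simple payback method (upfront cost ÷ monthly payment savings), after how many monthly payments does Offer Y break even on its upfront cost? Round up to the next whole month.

Offer X: monthly rate = 8.91%/12 = 0.0074250; payment = 48,800 × 0.0074250 / (1 − (1+0.0074250)^−84) = $782.92.
Offer Y: at 8.535% the monthly rate is 0.0071125, so the payment is 48,800 × 0.0071125 / (1 − 1.0071125^−84) = $773.68.
Monthly savings = $782.92 − $773.68 = $9.24.
Break-even = $488.00 / $9.24 = 52.81 → 53 months.

53 months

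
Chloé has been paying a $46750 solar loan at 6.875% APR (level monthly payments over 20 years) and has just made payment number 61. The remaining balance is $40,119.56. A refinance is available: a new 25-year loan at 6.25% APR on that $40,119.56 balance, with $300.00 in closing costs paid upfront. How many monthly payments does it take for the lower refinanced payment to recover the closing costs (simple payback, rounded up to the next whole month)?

4 months

Current payment = 46,750 × 6.875%/12 / (1 − (1+0.0057292)^−240) = $358.95.
Refinanced payment = 40,119.56 × 0.0052083 / (1 − (1+0.0052083)^−300) = $264.66.
Monthly savings = $358.95 − $264.66 = $94.29.
Break-even = $300.00 / $94.29 = 3.18 → 4 months.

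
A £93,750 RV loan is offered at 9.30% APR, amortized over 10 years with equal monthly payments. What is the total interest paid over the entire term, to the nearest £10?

£50,590

At 9.30% the monthly rate is 0.0077500, so the payment is 93,750 × 0.0077500 / (1 − 1.0077500^−120) = £1,202.86.
Total paid = 120 × £1,202.86 = £144,343.20; interest = £144,343.20 − £93,750 = £50,593.20.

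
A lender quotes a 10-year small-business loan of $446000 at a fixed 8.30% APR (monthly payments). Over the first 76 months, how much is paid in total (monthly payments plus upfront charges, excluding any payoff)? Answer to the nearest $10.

$416,640

Monthly rate = 8.3%/12 = 0.0069167; payment = 446,000 × 0.0069167 / (1 − (1+0.0069167)^−120) = $5,482.17.
Total outlay = 76 × $5,482.17 = $416,644.92.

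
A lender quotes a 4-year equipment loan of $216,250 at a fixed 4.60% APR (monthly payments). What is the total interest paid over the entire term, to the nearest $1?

At 4.60% the monthly rate is 0.0038333, so the payment is 216,250 × 0.0038333 / (1 − 1.0038333^−48) = $4,941.00.
Total paid = 48 × $4,941.00 = $237,168.00; interest = $237,168.00 − $216,250 = $20,918.00.

$20,918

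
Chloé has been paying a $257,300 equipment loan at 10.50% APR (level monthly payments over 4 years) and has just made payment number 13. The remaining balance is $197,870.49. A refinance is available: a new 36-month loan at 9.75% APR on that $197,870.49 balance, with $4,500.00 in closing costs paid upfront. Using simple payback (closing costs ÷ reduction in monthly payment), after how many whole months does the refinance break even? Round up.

Current payment = 257,300 × 10.5%/12 / (1 − (1+0.0087500)^−48) = $6,587.75.
Refinanced payment = 197,870.49 × 0.0081250 / (1 − (1+0.0081250)^−36) = $6,361.52.
Monthly savings = $6,587.75 − $6,361.52 = $226.23.
Break-even = $4,500.00 / $226.23 = 19.89 → 20 months.

20 months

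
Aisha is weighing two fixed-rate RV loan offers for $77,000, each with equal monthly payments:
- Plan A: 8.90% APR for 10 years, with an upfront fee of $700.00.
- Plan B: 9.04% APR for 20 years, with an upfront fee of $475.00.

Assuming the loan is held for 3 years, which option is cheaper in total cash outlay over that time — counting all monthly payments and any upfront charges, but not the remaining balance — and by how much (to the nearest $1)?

Plan B by $10,178

Plan A: monthly rate = 8.9%/12 = 0.0074167; payment = 77,000 × 0.0074167 / (1 − (1+0.0074167)^−120) = $971.24.
Plan B: monthly rate = 9.04%/12 = 0.0075333; payment = 77,000 × 0.0075333 / (1 − (1+0.0075333)^−240) = $694.77.
Over 36 months: Plan A costs 36 × $971.24 + $700.00 = $35,664.64; Plan B costs 36 × $694.77 + $475.00 = $25,486.72.
Plan B is cheaper by $35,664.64 − $25,486.72 = $10,177.92.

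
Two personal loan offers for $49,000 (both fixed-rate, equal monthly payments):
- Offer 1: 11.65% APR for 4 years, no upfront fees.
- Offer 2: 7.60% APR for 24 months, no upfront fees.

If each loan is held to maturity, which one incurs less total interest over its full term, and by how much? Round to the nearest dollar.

Offer 2 by $8,561

Offer 1: monthly rate = 11.65%/12 = 0.0097083; payment = 49,000 × 0.0097083 / (1 − (1+0.0097083)^−48) = $1,281.95.
Total interest on Offer 1 = 48 × $1,281.95 − $49,000 = $12,533.60.
Offer 2: monthly rate = 7.6%/12 = 0.0063333; payment = 49,000 × 0.0063333 / (1 − (1+0.0063333)^−24) = $2,207.21.
Total interest on Offer 2 = 24 × $2,207.21 − $49,000 = $3,973.04.
Offer 2 is lower by $8,560.56.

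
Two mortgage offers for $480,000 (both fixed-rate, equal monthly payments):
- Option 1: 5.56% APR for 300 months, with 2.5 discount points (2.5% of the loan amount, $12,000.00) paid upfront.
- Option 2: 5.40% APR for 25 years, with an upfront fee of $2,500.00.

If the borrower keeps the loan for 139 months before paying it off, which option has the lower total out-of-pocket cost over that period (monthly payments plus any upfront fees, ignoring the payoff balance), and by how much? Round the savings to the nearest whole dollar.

Option 1: monthly rate = 5.56%/12 = 0.0046333; payment = 480,000 × 0.0046333 / (1 − (1+0.0046333)^−300) = $2,964.84.
Option 2: monthly rate = 5.4%/12 = 0.0045000; payment = 480,000 × 0.0045000 / (1 − (1+0.0045000)^−300) = $2,919.02.
Over 139 months: Option 1 costs 139 × $2,964.84 + $12,000.00 = $424,112.76; Option 2 costs 139 × $2,919.02 + $2,500.00 = $408,243.78.
Option 2 is cheaper by $424,112.76 − $408,243.78 = $15,868.98.

Option 2 by $15,869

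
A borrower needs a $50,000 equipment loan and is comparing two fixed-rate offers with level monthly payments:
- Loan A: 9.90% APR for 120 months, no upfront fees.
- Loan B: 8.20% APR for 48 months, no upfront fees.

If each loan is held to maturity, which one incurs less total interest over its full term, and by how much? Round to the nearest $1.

Loan B by $20,142

Loan A: monthly rate = 9.9%/12 = 0.0082500; payment = 50,000 × 0.0082500 / (1 − (1+0.0082500)^−120) = $657.99.
Total interest on Loan A = 120 × $657.99 − $50,000 = $28,958.80.
Loan B: at 8.20% the monthly rate is 0.0068333, so the payment is 50,000 × 0.0068333 / (1 − 1.0068333^−48) = $1,225.35.
Total interest on Loan B = 48 × $1,225.35 − $50,000 = $8,816.80.
Loan B is lower by $20,142.00.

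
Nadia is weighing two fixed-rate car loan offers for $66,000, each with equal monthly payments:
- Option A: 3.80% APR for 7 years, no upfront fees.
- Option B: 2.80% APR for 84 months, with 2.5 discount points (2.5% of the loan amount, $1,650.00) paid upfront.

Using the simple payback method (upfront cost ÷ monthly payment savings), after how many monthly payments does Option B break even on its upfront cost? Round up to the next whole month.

Option A: monthly rate = 3.8%/12 = 0.0031667; payment = 66,000 × 0.0031667 / (1 − (1+0.0031667)^−84) = $896.08.
Option B: monthly rate = 2.8%/12 = 0.0023333; payment = 66,000 × 0.0023333 / (1 − (1+0.0023333)^−84) = $866.14.
Monthly savings = $896.08 − $866.14 = $29.94.
Break-even = $1,650.00 / $29.94 = 55.11 → 56 months.

56 months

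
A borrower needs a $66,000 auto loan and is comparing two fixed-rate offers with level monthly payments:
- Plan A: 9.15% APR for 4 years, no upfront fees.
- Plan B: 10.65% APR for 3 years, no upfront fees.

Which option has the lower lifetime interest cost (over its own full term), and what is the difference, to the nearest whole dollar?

Plan B by $1,668

Plan A: monthly rate = 9.15%/12 = 0.0076250; payment = 66,000 × 0.0076250 / (1 − (1+0.0076250)^−48) = $1,647.12.
Total interest on Plan A = 48 × $1,647.12 − $66,000 = $13,061.76.
Plan B: monthly rate = 10.65%/12 = 0.0088750; payment = 66,000 × 0.0088750 / (1 − (1+0.0088750)^−36) = $2,149.83.
Total interest on Plan B = 36 × $2,149.83 − $66,000 = $11,393.88.
Plan B is lower by $1,667.88.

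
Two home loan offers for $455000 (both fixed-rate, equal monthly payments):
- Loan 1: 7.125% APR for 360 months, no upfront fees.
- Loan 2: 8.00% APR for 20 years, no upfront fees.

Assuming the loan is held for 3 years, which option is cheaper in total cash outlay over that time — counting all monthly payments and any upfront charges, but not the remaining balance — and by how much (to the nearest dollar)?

Loan 1 by $26,654

Loan 1: monthly rate = 7.125%/12 = 0.0059375; payment = 455,000 × 0.0059375 / (1 − (1+0.0059375)^−360) = $3,065.42.
Loan 2: monthly rate = 8%/12 = 0.0066667; payment = 455,000 × 0.0066667 / (1 − (1+0.0066667)^−240) = $3,805.80.
Over 36 months: Loan 1 costs 36 × $3,065.42 = $110,355.12; Loan 2 costs 36 × $3,805.80 = $137,008.80.
Loan 1 is cheaper by $137,008.80 − $110,355.12 = $26,653.68.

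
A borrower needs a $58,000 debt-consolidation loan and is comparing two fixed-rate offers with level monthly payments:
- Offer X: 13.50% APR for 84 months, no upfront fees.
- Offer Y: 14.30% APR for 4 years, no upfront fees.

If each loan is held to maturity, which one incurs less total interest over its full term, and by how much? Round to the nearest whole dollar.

Offer Y by $13,464

Offer X: monthly rate = 13.5%/12 = 0.0112500; payment = 58,000 × 0.0112500 / (1 − (1+0.0112500)^−84) = $1,070.96.
Total interest on Offer X = 84 × $1,070.96 − $58,000 = $31,960.64.
Offer Y: at 14.30% the monthly rate is 0.0119167, so the payment is 58,000 × 0.0119167 / (1 − 1.0119167^−48) = $1,593.68.
Total interest on Offer Y = 48 × $1,593.68 − $58,000 = $18,496.64.
Offer Y is lower by $13,464.00.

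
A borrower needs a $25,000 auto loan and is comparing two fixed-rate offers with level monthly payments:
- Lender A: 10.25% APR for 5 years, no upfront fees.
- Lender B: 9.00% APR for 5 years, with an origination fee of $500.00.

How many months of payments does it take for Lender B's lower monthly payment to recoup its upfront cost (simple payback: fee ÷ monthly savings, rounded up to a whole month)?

33 months

Lender A: monthly rate = 10.25%/12 = 0.0085417; payment = 25,000 × 0.0085417 / (1 − (1+0.0085417)^−60) = $534.26.
Lender B: monthly rate = 9%/12 = 0.0075000; payment = 25,000 × 0.0075000 / (1 − (1+0.0075000)^−60) = $518.96.
Monthly savings = $534.26 − $518.96 = $15.30.
Break-even = $500.00 / $15.30 = 32.68 → 33 months.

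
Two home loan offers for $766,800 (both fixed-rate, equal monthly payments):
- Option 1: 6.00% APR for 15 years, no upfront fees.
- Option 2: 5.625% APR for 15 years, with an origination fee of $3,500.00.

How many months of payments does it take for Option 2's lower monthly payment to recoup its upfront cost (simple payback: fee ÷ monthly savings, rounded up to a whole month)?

23 months

Option 1: monthly rate = 6%/12 = 0.0050000; payment = 766,800 × 0.0050000 / (1 − (1+0.0050000)^−180) = $6,470.69.
Option 2: monthly rate = 5.625%/12 = 0.0046875; payment = 766,800 × 0.0046875 / (1 − (1+0.0046875)^−180) = $6,316.37.
Monthly savings = $6,470.69 − $6,316.37 = $154.32.
Break-even = $3,500.00 / $154.32 = 22.68 → 23 months.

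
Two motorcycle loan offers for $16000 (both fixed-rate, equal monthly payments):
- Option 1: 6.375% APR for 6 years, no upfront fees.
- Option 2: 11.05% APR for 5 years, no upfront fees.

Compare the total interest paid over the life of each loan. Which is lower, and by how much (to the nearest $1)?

Option 1: monthly rate = 6.375%/12 = 0.0053125; payment = 16,000 × 0.0053125 / (1 − (1+0.0053125)^−72) = $268.01.
Total interest on Option 1 = 72 × $268.01 − $16,000 = $3,296.72.
Option 2: at 11.05% the monthly rate is 0.0092083, so the payment is 16,000 × 0.0092083 / (1 − 1.0092083^−60) = $348.28.
Total interest on Option 2 = 60 × $348.28 − $16,000 = $4,896.80.
Option 1 is lower by $1,600.08.

Option 1 by $1,600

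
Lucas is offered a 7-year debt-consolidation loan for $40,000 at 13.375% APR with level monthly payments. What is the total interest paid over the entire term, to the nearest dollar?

Monthly rate = 13.375%/12 = 0.0111458; payment = 40,000 × 0.0111458 / (1 − (1+0.0111458)^−84) = $735.86.
Total paid = 84 × $735.86 = $61,812.24; interest = $61,812.24 − $40,000 = $21,812.24.

$21,812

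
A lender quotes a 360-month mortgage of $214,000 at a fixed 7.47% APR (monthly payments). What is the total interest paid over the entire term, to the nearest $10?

At 7.47% the monthly rate is 0.0062250, so the payment is 214,000 × 0.0062250 / (1 − 1.0062250^−360) = $1,491.93.
Total paid = 360 × $1,491.93 = $537,094.80; interest = $537,094.80 − $214,000 = $323,094.80.

$323,090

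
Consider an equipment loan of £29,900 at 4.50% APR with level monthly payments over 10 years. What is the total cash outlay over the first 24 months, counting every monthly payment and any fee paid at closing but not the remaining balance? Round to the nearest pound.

£7,437

At 4.50% the monthly rate is 0.0037500, so the payment is 29,900 × 0.0037500 / (1 − 1.0037500^−120) = £309.88.
Total outlay = 24 × £309.88 = £7,437.12.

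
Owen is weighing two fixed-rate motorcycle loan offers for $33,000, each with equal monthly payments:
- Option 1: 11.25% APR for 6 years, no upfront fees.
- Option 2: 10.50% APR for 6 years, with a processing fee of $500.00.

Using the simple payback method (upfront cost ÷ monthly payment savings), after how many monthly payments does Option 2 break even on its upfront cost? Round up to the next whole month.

Option 1: at 11.25% the monthly rate is 0.0093750, so the payment is 33,000 × 0.0093750 / (1 − 1.0093750^−72) = $632.36.
Option 2: at 10.50% the monthly rate is 0.0087500, so the payment is 33,000 × 0.0087500 / (1 − 1.0087500^−72) = $619.71.
Monthly savings = $632.36 − $619.71 = $12.65.
Break-even = $500.00 / $12.65 = 39.53 → 40 months.

40 months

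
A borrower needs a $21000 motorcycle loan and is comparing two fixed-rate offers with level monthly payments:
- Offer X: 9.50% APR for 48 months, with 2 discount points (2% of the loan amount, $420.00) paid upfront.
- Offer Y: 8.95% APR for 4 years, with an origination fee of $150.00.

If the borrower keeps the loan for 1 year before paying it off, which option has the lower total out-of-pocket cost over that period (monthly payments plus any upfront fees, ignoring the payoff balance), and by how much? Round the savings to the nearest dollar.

Offer X: at 9.50% the monthly rate is 0.0079167, so the payment is 21,000 × 0.0079167 / (1 − 1.0079167^−48) = $527.59.
Offer Y: monthly rate = 8.95%/12 = 0.0074583; payment = 21,000 × 0.0074583 / (1 − (1+0.0074583)^−48) = $522.09.
Over 12 months: Offer X costs 12 × $527.59 + $420.00 = $6,751.08; Offer Y costs 12 × $522.09 + $150.00 = $6,415.08.
Offer Y is cheaper by $6,751.08 − $6,415.08 = $336.00.

Offer Y by $336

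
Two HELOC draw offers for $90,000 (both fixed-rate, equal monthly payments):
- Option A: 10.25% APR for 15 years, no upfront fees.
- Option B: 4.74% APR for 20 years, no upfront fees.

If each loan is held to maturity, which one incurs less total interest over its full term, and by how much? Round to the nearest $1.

Option A: monthly rate = 10.25%/12 = 0.0085417; payment = 90,000 × 0.0085417 / (1 − (1+0.0085417)^−180) = $980.96.
Total interest on Option A = 180 × $980.96 − $90,000 = $86,572.80.
Option B: at 4.74% the monthly rate is 0.0039500, so the payment is 90,000 × 0.0039500 / (1 − 1.0039500^−240) = $581.11.
Total interest on Option B = 240 × $581.11 − $90,000 = $49,466.40.
Option B is lower by $37,106.40.

Option B by $37,106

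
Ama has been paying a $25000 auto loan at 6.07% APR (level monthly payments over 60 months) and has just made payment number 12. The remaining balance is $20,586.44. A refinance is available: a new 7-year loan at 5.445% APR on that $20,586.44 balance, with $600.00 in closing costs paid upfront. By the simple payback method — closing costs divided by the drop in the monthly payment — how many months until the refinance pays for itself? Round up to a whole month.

4 months

Current payment = 25,000 × 6.07%/12 / (1 − (1+0.0050583)^−60) = $484.13.
Refinanced payment = 20,586.44 × 0.0045375 / (1 − (1+0.0045375)^−84) = $295.29.
Monthly savings = $484.13 − $295.29 = $188.84.
Break-even = $600.00 / $188.84 = 3.18 → 4 months.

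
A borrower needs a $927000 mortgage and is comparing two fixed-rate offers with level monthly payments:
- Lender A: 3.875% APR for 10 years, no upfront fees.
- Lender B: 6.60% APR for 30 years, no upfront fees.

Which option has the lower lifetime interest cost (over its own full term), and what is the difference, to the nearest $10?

Lender A by $1,011,680

Lender A: at 3.875% the monthly rate is 0.0032292, so the payment is 927,000 × 0.0032292 / (1 − 1.0032292^−120) = $9,330.45.
Total interest on Lender A = 120 × $9,330.45 − $927,000 = $192,654.00.
Lender B: monthly rate = 6.6%/12 = 0.0055000; payment = 927,000 × 0.0055000 / (1 − (1+0.0055000)^−360) = $5,920.37.
Total interest on Lender B = 360 × $5,920.37 − $927,000 = $1,204,333.20.
Lender A is lower by $1,011,679.20.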